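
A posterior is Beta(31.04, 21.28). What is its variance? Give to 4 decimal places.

0.0045

Var = αβ/[(α+β)²(α+β+1)] = (31.04×21.28)/(52.32²×53.32) = 660.5312/145957.229568 = 0.0045.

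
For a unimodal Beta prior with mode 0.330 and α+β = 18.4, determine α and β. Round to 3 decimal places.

For α,β>1 the mode is (α−1)/(α+β−2), so α = mode·(κ−2)+1 = 0.330×16.4+1 = 6.412.
And β = (1−mode)·(κ−2)+1 = 0.670×16.4+1 = 11.988.

α = 6.412, β = 11.988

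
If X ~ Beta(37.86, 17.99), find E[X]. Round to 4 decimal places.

The Beta mean is α/(α+β) = 37.86/(37.86+17.99) = 0.6779.

0.6779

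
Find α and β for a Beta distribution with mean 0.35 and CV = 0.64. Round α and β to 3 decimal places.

α = 1.237, β = 2.297

Var = (CV·μ)² = (0.64×0.35)² = 0.050176.
α+β = μ(1−μ)/Var − 1 = 0.2275/0.050176 − 1 = 3.5340.
Thus α = 0.35·3.5340 = 1.237 and β = 0.65·3.5340 = 2.297.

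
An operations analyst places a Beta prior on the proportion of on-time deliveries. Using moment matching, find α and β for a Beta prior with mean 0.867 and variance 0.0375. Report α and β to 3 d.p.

By moment matching, α+β = μ(1−μ)/σ² − 1 = (0.867·0.133)/0.0375 − 1 = 3.0750 − 1 = 2.0750.
Since α/(α+β) = μ, α = 0.867·2.0750 = 1.799 and β = 0.133·2.0750 = 0.276.

α = 1.799, β = 0.276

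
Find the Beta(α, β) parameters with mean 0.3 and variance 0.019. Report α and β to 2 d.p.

Write ν = α+β; then α = μν and Var = μ(1−μ)/(ν+1).
ν = μ(1−μ)/Var − 1 = 0.21/0.019 − 1 = 10.0526.
α = 0.3·10.0526 = 3.02, β = 0.7·10.0526 = 7.04.

α = 3.02, β = 7.04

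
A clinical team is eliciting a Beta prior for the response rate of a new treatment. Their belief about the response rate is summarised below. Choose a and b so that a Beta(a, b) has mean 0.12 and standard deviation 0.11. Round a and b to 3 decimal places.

a = 0.927, b = 6.800

Variance = 0.11² = 0.0121. The moment-matching identity a+b = μ(1−μ)/Var − 1 gives
a+b = 0.1056/0.0121 − 1 = 7.7273, so a = μ·7.7273 = 0.927 and b = (1−μ)·7.7273 = 6.800.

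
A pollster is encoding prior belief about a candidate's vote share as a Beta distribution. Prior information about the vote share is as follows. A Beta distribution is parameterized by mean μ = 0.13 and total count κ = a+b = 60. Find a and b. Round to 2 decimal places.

a = μκ = 0.13×60 = 7.80 and b = (1−μ)κ = 0.87×60 = 52.20.

a = 7.80, b = 52.20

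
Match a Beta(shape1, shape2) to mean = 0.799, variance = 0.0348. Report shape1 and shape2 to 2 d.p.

By moment matching, shape1+shape2 = μ(1−μ)/σ² − 1 = (0.799·0.201)/0.0348 − 1 = 4.6149 − 1 = 3.6149.
Since shape1/(shape1+shape2) = μ, shape1 = 0.799·3.6149 = 2.89 and shape2 = 0.201·3.6149 = 0.73.

shape1 = 2.89, shape2 = 0.73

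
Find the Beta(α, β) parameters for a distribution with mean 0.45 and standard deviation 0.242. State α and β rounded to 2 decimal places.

α = 1.45, β = 1.77

Variance = 0.242² = 0.058564. The moment-matching identity α+β = μ(1−μ)/Var − 1 gives
α+β = 0.2475/0.058564 − 1 = 3.2261, so α = μ·3.2261 = 1.45 and β = (1−μ)·3.2261 = 1.77.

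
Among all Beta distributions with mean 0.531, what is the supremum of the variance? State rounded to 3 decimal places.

0.249

Var = μ(1−μ)/(α+β+1), which approaches μ(1−μ) as α+β → 0.
So the supremum is μ(1−μ) = 0.531×0.469 = 0.249.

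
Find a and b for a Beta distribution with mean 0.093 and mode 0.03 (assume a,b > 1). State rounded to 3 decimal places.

Let s = a+b. Mean gives a = μs = 0.093s; mode gives (a−1)/(s−2) = 0.03.
Substituting: 0.093s − 1 = 0.03(s−2) = 0.03s − 0.06, so 0.063s = 0.94 and s = 14.9206.
Then a = 0.093×14.9206 = 1.388 and b = s−a = 13.533.

a = 1.388, b = 13.533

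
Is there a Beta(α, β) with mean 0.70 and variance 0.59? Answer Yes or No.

No

The Beta variance bound is σ² < μ(1−μ).
Here μ(1−μ) = 0.70×0.30 = 0.2100, and 0.59 ≥ 0.2100.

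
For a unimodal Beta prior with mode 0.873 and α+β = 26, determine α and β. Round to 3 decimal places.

Mode = (α−1)/(κ−2) with κ = α+β, so α−1 = 0.873·24 = 20.952.
α = 21.952; β = κ − α = 4.048.

α = 21.952, β = 4.048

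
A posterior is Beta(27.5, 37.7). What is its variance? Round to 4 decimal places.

0.0037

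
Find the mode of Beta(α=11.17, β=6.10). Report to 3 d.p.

0.666

With α,β > 1, mode = (α−1)/(α+β−2) = 10.17/15.27 = 0.666.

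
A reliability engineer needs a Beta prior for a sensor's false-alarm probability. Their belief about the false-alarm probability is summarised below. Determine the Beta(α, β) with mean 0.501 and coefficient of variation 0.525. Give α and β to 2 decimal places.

α = 1.31, β = 1.30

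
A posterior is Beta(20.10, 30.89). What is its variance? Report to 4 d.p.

0.0046

α+β = 50.99 and αβ = 620.8890, so Var = αβ/[(α+β)²(α+β+1)] = 620.8890/135172.965399 = 0.0046.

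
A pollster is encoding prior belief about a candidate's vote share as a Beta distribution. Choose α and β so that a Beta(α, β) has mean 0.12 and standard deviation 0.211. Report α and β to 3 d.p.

Variance = 0.211² = 0.044521. The moment-matching identity α+β = μ(1−μ)/Var − 1 gives
α+β = 0.1056/0.044521 − 1 = 1.3719, so α = μ·1.3719 = 0.165 and β = (1−μ)·1.3719 = 1.207.

α = 0.165, β = 1.207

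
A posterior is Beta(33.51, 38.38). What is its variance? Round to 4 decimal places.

Var = αβ/[(α+β)²(α+β+1)] = (33.51×38.38)/(71.89²×72.89) = 1286.1138/376708.064369 = 0.0034.

0.0034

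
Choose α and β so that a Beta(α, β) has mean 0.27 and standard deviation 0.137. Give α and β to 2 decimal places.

Variance = 0.137² = 0.018769. The moment-matching identity α+β = μ(1−μ)/Var − 1 gives
α+β = 0.1971/0.018769 − 1 = 9.5014, so α = μ·9.5014 = 2.57 and β = (1−μ)·9.5014 = 6.94.

α = 2.57, β = 6.94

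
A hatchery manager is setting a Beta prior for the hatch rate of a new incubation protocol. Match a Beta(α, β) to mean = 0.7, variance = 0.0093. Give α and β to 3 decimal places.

Let s = α+β. The Beta variance is μ(1−μ)/(s+1).
So s+1 = μ(1−μ)/σ² = (0.7×0.3)/0.0093 = 0.21/0.0093 = 22.5806, giving s = 21.5806.
Then α = μs = 0.7×21.5806 = 15.106 and β = (1−μ)s = 0.3×21.5806 = 6.474.

α = 15.106, β = 6.474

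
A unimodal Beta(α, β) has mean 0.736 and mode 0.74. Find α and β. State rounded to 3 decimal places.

α = 88.320, β = 31.680

With s = α+β: μ = α/s and mode = (α−1)/(s−2). Eliminating α = μs,
μs − 1 = m(s−2) ⇒ s(μ−m) = 1−2m ⇒ s = -0.48/-0.004 = 120.0000.
So α = μs = 88.320, β = (1−μ)s = 31.680.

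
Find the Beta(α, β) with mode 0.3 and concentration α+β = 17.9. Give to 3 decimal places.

For α,β>1 the mode is (α−1)/(α+β−2), so α = mode·(κ−2)+1 = 0.3×15.9+1 = 5.770.
And β = (1−mode)·(κ−2)+1 = 0.7×15.9+1 = 12.130.

α = 5.770, β = 12.130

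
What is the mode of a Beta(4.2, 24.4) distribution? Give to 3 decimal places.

0.120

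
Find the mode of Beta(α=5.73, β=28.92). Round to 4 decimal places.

0.1449

With α,β > 1, mode = (α−1)/(α+β−2) = 4.73/32.65 = 0.1449.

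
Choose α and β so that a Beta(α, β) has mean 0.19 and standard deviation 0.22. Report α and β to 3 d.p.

α = 0.414, β = 1.766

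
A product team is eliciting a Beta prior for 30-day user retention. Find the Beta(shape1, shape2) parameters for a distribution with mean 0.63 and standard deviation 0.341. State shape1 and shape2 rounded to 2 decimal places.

σ² = 0.341² = 0.116281.
With s = shape1+shape2, Var = μ(1−μ)/(s+1), so s+1 = (0.63×0.37)/0.116281 = 2.0046 and s = 1.0046.
shape1 = μs = 0.63, shape2 = (1−μ)s = 0.37.

shape1 = 0.63, shape2 = 0.37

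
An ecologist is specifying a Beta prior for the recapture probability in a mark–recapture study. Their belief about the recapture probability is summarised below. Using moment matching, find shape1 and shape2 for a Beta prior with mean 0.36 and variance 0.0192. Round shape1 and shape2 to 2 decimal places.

Let s = shape1+shape2. The Beta variance is μ(1−μ)/(s+1).
So s+1 = μ(1−μ)/σ² = (0.36×0.64)/0.0192 = 0.2304/0.0192 = 12.0000, giving s = 11.0000.
Then shape1 = μs = 0.36×11.0000 = 3.96 and shape2 = (1−μ)s = 0.64×11.0000 = 7.04.

shape1 = 3.96, shape2 = 7.04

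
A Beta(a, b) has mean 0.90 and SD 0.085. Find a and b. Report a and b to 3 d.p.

a = 10.311, b = 1.146

First σ² = 0.007225. Setting a = μn, b = (1−μ)n with n = a+b,
μ(1−μ)/(n+1) = 0.007225 ⇒ n+1 = 0.0900/0.007225 = 12.4567 ⇒ n = 11.4567.
Hence a = 0.90×11.4567 = 10.311, b = 0.10×11.4567 = 1.146.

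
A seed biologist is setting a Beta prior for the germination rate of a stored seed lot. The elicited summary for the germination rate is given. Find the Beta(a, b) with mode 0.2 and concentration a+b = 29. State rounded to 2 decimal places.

For a,b>1 the mode is (a−1)/(a+b−2), so a = mode·(κ−2)+1 = 0.2×27+1 = 6.40.
And b = (1−mode)·(κ−2)+1 = 0.8×27+1 = 22.60.

a = 6.40, b = 22.60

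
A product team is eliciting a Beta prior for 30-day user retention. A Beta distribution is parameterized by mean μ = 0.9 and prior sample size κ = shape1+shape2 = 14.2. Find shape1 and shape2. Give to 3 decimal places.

shape1 = μκ = 0.9×14.2 = 12.780 and shape2 = (1−μ)κ = 0.1×14.2 = 1.420.

shape1 = 12.780, shape2 = 1.420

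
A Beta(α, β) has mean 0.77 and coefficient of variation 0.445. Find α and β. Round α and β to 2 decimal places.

Var = (CV·μ)² = (0.445×0.77)² = 0.117409.
α+β = μ(1−μ)/Var − 1 = 0.1771/0.117409 − 1 = 0.5084.
Thus α = 0.77·0.5084 = 0.39 and β = 0.23·0.5084 = 0.12.

α = 0.39, β = 0.12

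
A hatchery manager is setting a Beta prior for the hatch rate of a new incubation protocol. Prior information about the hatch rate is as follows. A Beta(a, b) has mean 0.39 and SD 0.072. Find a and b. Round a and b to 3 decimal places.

Variance = 0.072² = 0.005184. The moment-matching identity a+b = μ(1−μ)/Var − 1 gives
a+b = 0.2379/0.005184 − 1 = 44.8912, so a = μ·44.8912 = 17.508 and b = (1−μ)·44.8912 = 27.384.

a = 17.508, b = 27.384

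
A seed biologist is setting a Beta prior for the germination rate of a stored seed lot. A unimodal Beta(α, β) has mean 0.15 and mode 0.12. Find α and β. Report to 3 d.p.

α = 3.800, β = 21.533

With s = α+β: μ = α/s and mode = (α−1)/(s−2). Eliminating α = μs,
μs − 1 = m(s−2) ⇒ s(μ−m) = 1−2m ⇒ s = 0.76/0.03 = 25.3333.
So α = μs = 3.800, β = (1−μ)s = 21.533.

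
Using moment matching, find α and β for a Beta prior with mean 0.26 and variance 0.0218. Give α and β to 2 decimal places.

Write ν = α+β; then α = μν and Var = μ(1−μ)/(ν+1).
ν = μ(1−μ)/Var − 1 = 0.1924/0.0218 − 1 = 7.8257.
α = 0.26·7.8257 = 2.03, β = 0.74·7.8257 = 5.79.

α = 2.03, β = 5.79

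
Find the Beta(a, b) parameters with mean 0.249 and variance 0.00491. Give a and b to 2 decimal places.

a = 9.23, b = 27.85

Let s = a+b. The Beta variance is μ(1−μ)/(s+1).
So s+1 = μ(1−μ)/σ² = (0.249×0.751)/0.00491 = 0.186999/0.00491 = 38.0853, giving s = 37.0853.
Then a = μs = 0.249×37.0853 = 9.23 and b = (1−μ)s = 0.751×37.0853 = 27.85.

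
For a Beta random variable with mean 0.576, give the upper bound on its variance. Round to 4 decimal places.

0.2442

For fixed mean μ the Beta variance is μ(1−μ)/(α+β+1), increasing as α+β decreases.
Its least upper bound (not attained) is μ(1−μ) = 0.576·0.424 = 0.2442.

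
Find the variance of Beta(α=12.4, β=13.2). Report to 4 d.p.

0.0094

α+β = 25.6 and αβ = 163.68, so Var = αβ/[(α+β)²(α+β+1)] = 163.68/17432.576 = 0.0094.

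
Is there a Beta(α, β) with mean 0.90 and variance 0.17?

For any Beta, Var(X) < E[X]·(1−E[X]).
Here μ(1−μ) = 0.90×0.10 = 0.0900, and 0.17 ≥ 0.0900.

No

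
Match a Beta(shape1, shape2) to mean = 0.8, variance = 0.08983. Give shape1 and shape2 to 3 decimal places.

shape1 = 0.625, shape2 = 0.156

Write ν = shape1+shape2; then shape1 = μν and Var = μ(1−μ)/(ν+1).
ν = μ(1−μ)/Var − 1 = 0.16/0.08983 − 1 = 0.7811.
shape1 = 0.8·0.7811 = 0.625, shape2 = 0.2·0.7811 = 0.156.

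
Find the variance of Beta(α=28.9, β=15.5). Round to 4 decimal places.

Var = αβ/[(α+β)²(α+β+1)] = (28.9×15.5)/(44.4²×45.4) = 447.95/89499.744 = 0.0050.

0.0050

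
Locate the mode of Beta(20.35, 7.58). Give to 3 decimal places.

With α,β > 1, mode = (α−1)/(α+β−2) = 19.35/25.93 = 0.746.

0.746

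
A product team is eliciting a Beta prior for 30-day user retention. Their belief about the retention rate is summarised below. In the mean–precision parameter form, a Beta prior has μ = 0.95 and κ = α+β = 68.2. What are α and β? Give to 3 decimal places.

α = 64.790, β = 3.410

α = μκ = 0.95×68.2 = 64.790 and β = (1−μ)κ = 0.05×68.2 = 3.410.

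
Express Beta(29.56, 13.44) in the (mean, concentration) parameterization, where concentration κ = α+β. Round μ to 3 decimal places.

μ = 0.687, κ = 43.00

κ = α+β = 29.56+13.44 = 43.00; μ = α/κ = 29.56/43.00 = 0.687.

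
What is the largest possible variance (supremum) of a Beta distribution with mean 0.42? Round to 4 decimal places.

Var = μ(1−μ)/(α+β+1), which approaches μ(1−μ) as α+β → 0.
So the supremum is μ(1−μ) = 0.42×0.58 = 0.2436.

0.2436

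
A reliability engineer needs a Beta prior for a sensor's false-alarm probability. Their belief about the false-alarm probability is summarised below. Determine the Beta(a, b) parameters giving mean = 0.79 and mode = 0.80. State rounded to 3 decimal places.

With s = a+b: μ = a/s and mode = (a−1)/(s−2). Eliminating a = μs,
μs − 1 = m(s−2) ⇒ s(μ−m) = 1−2m ⇒ s = -0.60/-0.01 = 60.0000.
So a = μs = 47.400, b = (1−μ)s = 12.600.

a = 47.400, b = 12.600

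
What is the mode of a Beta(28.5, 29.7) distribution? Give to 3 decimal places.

0.489

With α,β > 1, mode = (α−1)/(α+β−2) = 27.5/56.2 = 0.489.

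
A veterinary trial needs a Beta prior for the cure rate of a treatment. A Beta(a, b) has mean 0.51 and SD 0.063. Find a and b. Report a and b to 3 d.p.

σ² = 0.063² = 0.003969.
With s = a+b, Var = μ(1−μ)/(s+1), so s+1 = (0.51×0.49)/0.003969 = 62.9630 and s = 61.9630.
a = μs = 31.601, b = (1−μ)s = 30.362.

a = 31.601, b = 30.362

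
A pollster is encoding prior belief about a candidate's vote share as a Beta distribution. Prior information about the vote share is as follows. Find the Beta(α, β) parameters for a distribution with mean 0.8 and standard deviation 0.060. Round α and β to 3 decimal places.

α = 34.756, β = 8.689

Variance = 0.060² = 0.003600. The moment-matching identity α+β = μ(1−μ)/Var − 1 gives
α+β = 0.16/0.003600 − 1 = 43.4444, so α = μ·43.4444 = 34.756 and β = (1−μ)·43.4444 = 8.689.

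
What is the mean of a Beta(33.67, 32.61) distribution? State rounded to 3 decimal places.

The Beta mean is α/(α+β) = 33.67/(33.67+32.61) = 0.508.

0.508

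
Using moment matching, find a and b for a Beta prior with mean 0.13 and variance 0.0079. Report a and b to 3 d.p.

a = 1.731, b = 11.585

By moment matching, a+b = μ(1−μ)/σ² − 1 = (0.13·0.87)/0.0079 − 1 = 14.3165 − 1 = 13.3165.
Since a/(a+b) = μ, a = 0.13·13.3165 = 1.731 and b = 0.87·13.3165 = 11.585.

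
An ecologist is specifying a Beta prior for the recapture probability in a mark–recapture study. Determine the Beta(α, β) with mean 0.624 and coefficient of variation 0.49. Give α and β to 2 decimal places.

σ = CV·μ = 0.49×0.624 = 0.30576, so σ² = 0.093489.
s+1 = μ(1−μ)/σ² = 0.234624/0.093489 = 2.5096, so s = α+β = 1.5096.
α = μs = 0.94, β = (1−μ)s = 0.57.

α = 0.94, β = 0.57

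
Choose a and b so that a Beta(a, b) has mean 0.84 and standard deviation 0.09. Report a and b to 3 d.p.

Variance = 0.09² = 0.0081. The moment-matching identity a+b = μ(1−μ)/Var − 1 gives
a+b = 0.1344/0.0081 − 1 = 15.5926, so a = μ·15.5926 = 13.098 and b = (1−μ)·15.5926 = 2.495.

a = 13.098, b = 2.495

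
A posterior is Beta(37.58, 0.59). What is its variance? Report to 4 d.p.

α+β = 38.17 and αβ = 22.1722, so Var = αβ/[(α+β)²(α+β+1)] = 22.1722/57068.688413 = 0.0004.

0.0004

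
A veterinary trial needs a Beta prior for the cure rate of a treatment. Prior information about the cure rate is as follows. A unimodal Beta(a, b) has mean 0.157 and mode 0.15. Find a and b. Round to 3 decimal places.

With s = a+b: μ = a/s and mode = (a−1)/(s−2). Eliminating a = μs,
μs − 1 = m(s−2) ⇒ s(μ−m) = 1−2m ⇒ s = 0.70/0.007 = 100.0000.
So a = μs = 15.700, b = (1−μ)s = 84.300.

a = 15.700, b = 84.300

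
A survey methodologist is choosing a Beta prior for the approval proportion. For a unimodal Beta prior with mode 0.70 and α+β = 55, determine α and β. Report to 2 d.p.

For α,β>1 the mode is (α−1)/(α+β−2), so α = mode·(κ−2)+1 = 0.70×53+1 = 38.10.
And β = (1−mode)·(κ−2)+1 = 0.30×53+1 = 16.90.

α = 38.10, β = 16.90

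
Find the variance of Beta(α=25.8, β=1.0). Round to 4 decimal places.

α+β = 26.8 and αβ = 25.80, so Var = αβ/[(α+β)²(α+β+1)] = 25.80/19967.072 = 0.0013.

0.0013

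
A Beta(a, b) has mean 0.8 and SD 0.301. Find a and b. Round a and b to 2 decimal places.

First σ² = 0.090601. Setting a = μn, b = (1−μ)n with n = a+b,
μ(1−μ)/(n+1) = 0.090601 ⇒ n+1 = 0.16/0.090601 = 1.7660 ⇒ n = 0.7660.
Hence a = 0.8×0.7660 = 0.61, b = 0.2×0.7660 = 0.15.

a = 0.61, b = 0.15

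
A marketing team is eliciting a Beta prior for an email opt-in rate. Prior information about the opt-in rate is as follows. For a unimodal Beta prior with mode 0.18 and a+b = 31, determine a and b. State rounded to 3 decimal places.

a = 6.220, b = 24.780

Since the density peak of Beta(a,b) is at (a−1)/(a+b−2),
a = 1 + 0.18(31−2) = 6.220 and b = 31 − 6.220 = 24.780.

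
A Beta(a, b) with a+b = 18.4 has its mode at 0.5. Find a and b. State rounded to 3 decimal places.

a = 9.200, b = 9.200

For a,b>1 the mode is (a−1)/(a+b−2), so a = mode·(κ−2)+1 = 0.5×16.4+1 = 9.200.
And b = (1−mode)·(κ−2)+1 = 0.5×16.4+1 = 9.200.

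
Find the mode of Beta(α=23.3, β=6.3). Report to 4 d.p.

The density x^(α−1)(1−x)^(β−1) is maximised at (α−1)/(α+β−2) = 22.3/27.6 = 0.8080.

0.8080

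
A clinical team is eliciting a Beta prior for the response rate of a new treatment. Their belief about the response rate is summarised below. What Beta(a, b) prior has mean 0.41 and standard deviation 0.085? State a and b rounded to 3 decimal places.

Variance = 0.085² = 0.007225. The moment-matching identity a+b = μ(1−μ)/Var − 1 gives
a+b = 0.2419/0.007225 − 1 = 32.4810, so a = μ·32.4810 = 13.317 and b = (1−μ)·32.4810 = 19.164.

a = 13.317, b = 19.164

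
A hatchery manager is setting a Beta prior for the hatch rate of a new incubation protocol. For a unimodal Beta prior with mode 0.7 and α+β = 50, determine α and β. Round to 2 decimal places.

For α,β>1 the mode is (α−1)/(α+β−2), so α = mode·(κ−2)+1 = 0.7×48+1 = 34.60.
And β = (1−mode)·(κ−2)+1 = 0.3×48+1 = 15.40.

α = 34.60, β = 15.40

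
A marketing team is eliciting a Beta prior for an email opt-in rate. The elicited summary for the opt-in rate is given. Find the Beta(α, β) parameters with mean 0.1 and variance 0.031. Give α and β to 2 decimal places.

α = 0.19, β = 1.71

By moment matching, α+β = μ(1−μ)/σ² − 1 = (0.1·0.9)/0.031 − 1 = 2.9032 − 1 = 1.9032.
Since α/(α+β) = μ, α = 0.1·1.9032 = 0.19 and β = 0.9·1.9032 = 1.71.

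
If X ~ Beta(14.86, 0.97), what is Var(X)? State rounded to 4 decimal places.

0.0034

μ = 14.86/15.83 = 0.938724; Var = μ(1−μ)/(α+β+1) = 0.0575213/16.83 = 0.0034.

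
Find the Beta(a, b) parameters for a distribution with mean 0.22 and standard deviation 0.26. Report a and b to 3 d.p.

a = 0.338, b = 1.200

First σ² = 0.0676. Setting a = μn, b = (1−μ)n with n = a+b,
μ(1−μ)/(n+1) = 0.0676 ⇒ n+1 = 0.1716/0.0676 = 2.5385 ⇒ n = 1.5385.
Hence a = 0.22×1.5385 = 0.338, b = 0.78×1.5385 = 1.200.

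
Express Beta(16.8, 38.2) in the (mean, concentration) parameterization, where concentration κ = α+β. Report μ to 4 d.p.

μ = 0.3055, κ = 55.0

κ = α+β = 16.8+38.2 = 55.0; μ = α/κ = 16.8/55.0 = 0.3055.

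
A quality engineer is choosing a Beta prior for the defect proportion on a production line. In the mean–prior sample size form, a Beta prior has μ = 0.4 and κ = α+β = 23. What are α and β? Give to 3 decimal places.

Split κ in proportion μ : (1−μ): α = 0.4·23 = 9.200, β = 23 − 9.200 = 13.800.

α = 9.200, β = 13.800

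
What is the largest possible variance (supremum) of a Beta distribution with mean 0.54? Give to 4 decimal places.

Var = μ(1−μ)/(α+β+1), which approaches μ(1−μ) as α+β → 0.
So the supremum is μ(1−μ) = 0.54×0.46 = 0.2484.

0.2484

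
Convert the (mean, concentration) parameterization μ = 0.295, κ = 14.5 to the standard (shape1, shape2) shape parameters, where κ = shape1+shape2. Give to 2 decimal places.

shape1 = μκ = 0.295×14.5 = 4.28 and shape2 = (1−μ)κ = 0.705×14.5 = 10.22.

shape1 = 4.28, shape2 = 10.22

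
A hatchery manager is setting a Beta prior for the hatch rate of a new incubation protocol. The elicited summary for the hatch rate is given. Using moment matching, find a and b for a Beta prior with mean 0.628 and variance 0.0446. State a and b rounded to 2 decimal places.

a = 2.66, b = 1.58

By moment matching, a+b = μ(1−μ)/σ² − 1 = (0.628·0.372)/0.0446 − 1 = 5.2380 − 1 = 4.2380.
Since a/(a+b) = μ, a = 0.628·4.2380 = 2.66 and b = 0.372·4.2380 = 1.58.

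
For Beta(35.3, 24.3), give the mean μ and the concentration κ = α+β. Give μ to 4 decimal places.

μ = 0.5923, κ = 59.6

κ = α+β = 35.3+24.3 = 59.6; μ = α/κ = 35.3/59.6 = 0.5923.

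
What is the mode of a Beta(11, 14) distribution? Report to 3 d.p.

0.435

With α,β > 1, mode = (α−1)/(α+β−2) = 10/23 = 0.435.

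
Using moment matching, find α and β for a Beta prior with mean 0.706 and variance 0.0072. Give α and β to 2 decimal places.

α = 19.65, β = 8.18

Let s = α+β. The Beta variance is μ(1−μ)/(s+1).
So s+1 = μ(1−μ)/σ² = (0.706×0.294)/0.0072 = 0.207564/0.0072 = 28.8283, giving s = 27.8283.
Then α = μs = 0.706×27.8283 = 19.65 and β = (1−μ)s = 0.294×27.8283 = 8.18.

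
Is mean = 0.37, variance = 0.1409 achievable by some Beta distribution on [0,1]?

Yes

A Beta with mean μ has variance μ(1−μ)/(α+β+1) < μ(1−μ).
Here μ(1−μ) = 0.37×0.63 = 0.2331, and 0.1409 < 0.2331.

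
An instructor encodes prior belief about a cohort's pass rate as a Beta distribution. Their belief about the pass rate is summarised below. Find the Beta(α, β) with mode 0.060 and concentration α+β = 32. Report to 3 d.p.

α = 2.800, β = 29.200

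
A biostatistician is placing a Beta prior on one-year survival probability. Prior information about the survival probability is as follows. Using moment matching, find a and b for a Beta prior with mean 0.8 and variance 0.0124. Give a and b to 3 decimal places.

Let s = a+b. The Beta variance is μ(1−μ)/(s+1).
So s+1 = μ(1−μ)/σ² = (0.8×0.2)/0.0124 = 0.16/0.0124 = 12.9032, giving s = 11.9032.
Then a = μs = 0.8×11.9032 = 9.523 and b = (1−μ)s = 0.2×11.9032 = 2.381.

a = 9.523, b = 2.381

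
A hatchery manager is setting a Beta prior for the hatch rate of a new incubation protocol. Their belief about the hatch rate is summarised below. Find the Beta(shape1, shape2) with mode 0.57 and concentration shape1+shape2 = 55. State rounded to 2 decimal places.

For shape1,shape2>1 the mode is (shape1−1)/(shape1+shape2−2), so shape1 = mode·(κ−2)+1 = 0.57×53+1 = 31.21.
And shape2 = (1−mode)·(κ−2)+1 = 0.43×53+1 = 23.79.

shape1 = 31.21, shape2 = 23.79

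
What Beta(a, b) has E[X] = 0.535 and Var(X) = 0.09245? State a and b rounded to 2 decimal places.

By moment matching, a+b = μ(1−μ)/σ² − 1 = (0.535·0.465)/0.09245 − 1 = 2.6909 − 1 = 1.6909.
Since a/(a+b) = μ, a = 0.535·1.6909 = 0.90 and b = 0.465·1.6909 = 0.79.

a = 0.90, b = 0.79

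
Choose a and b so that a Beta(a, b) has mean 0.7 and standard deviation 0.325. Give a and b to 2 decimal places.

First σ² = 0.105625. Setting a = μn, b = (1−μ)n with n = a+b,
μ(1−μ)/(n+1) = 0.105625 ⇒ n+1 = 0.21/0.105625 = 1.9882 ⇒ n = 0.9882.
Hence a = 0.7×0.9882 = 0.69, b = 0.3×0.9882 = 0.30.

a = 0.69, b = 0.30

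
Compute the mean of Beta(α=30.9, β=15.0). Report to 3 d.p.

0.673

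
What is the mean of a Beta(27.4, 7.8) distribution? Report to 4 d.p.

0.7784

E[X] = α/(α+β) = 27.4/35.2 = 0.7784.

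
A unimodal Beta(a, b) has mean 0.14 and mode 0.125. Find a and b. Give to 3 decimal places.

a = 7.000, b = 43.000

Let s = a+b. Mean gives a = μs = 0.14s; mode gives (a−1)/(s−2) = 0.125.
Substituting: 0.14s − 1 = 0.125(s−2) = 0.125s − 0.250, so 0.015s = 0.750 and s = 50.0000.
Then a = 0.14×50.0000 = 7.000 and b = s−a = 43.000.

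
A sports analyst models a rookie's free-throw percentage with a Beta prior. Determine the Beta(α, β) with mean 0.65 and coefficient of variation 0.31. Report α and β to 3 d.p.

Var = (CV·μ)² = (0.31×0.65)² = 0.040602.
α+β = μ(1−μ)/Var − 1 = 0.2275/0.040602 − 1 = 4.6031.
Thus α = 0.65·4.6031 = 2.992 and β = 0.35·4.6031 = 1.611.

α = 2.992, β = 1.611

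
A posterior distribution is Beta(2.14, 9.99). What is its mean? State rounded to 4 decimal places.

The Beta mean is α/(α+β) = 2.14/(2.14+9.99) = 0.1764.

0.1764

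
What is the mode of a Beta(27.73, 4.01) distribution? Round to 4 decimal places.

0.8988

With α,β > 1, mode = (α−1)/(α+β−2) = 26.73/29.74 = 0.8988.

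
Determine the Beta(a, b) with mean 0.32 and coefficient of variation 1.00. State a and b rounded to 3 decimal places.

a = 0.360, b = 0.765

Var = (CV·μ)² = (1.00×0.32)² = 0.102400.
a+b = μ(1−μ)/Var − 1 = 0.2176/0.102400 − 1 = 1.1250.
Thus a = 0.32·1.1250 = 0.360 and b = 0.68·1.1250 = 0.765.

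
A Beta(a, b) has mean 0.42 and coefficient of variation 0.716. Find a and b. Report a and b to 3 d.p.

a = 0.711, b = 0.982

σ = CV·μ = 0.716×0.42 = 0.30072, so σ² = 0.090433.
s+1 = μ(1−μ)/σ² = 0.2436/0.090433 = 2.6937, so s = a+b = 1.6937.
a = μs = 0.711, b = (1−μ)s = 0.982.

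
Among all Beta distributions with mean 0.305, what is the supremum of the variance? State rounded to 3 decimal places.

0.212

Var = μ(1−μ)/(α+β+1), which approaches μ(1−μ) as α+β → 0.
So the supremum is μ(1−μ) = 0.305×0.695 = 0.212.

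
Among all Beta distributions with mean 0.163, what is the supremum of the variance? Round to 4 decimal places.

0.1364

For fixed mean μ the Beta variance is μ(1−μ)/(α+β+1), increasing as α+β decreases.
Its least upper bound (not attained) is μ(1−μ) = 0.163·0.837 = 0.1364.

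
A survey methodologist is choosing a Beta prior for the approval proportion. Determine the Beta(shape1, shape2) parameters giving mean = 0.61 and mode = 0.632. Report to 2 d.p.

With s = shape1+shape2: μ = shape1/s and mode = (shape1−1)/(s−2). Eliminating shape1 = μs,
μs − 1 = m(s−2) ⇒ s(μ−m) = 1−2m ⇒ s = -0.264/-0.022 = 12.0000.
So shape1 = μs = 7.32, shape2 = (1−μ)s = 4.68.

shape1 = 7.32, shape2 = 4.68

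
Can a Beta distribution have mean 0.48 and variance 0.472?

For any Beta, Var(X) < E[X]·(1−E[X]).
Here μ(1−μ) = 0.48×0.52 = 0.2496, and 0.472 ≥ 0.2496.

No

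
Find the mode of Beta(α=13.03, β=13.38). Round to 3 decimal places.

With α,β > 1, mode = (α−1)/(α+β−2) = 12.03/24.41 = 0.493.

0.493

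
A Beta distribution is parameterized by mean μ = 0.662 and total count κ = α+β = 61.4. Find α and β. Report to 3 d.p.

α = μκ = 0.662×61.4 = 40.647 and β = (1−μ)κ = 0.338×61.4 = 20.753.

α = 40.647, β = 20.753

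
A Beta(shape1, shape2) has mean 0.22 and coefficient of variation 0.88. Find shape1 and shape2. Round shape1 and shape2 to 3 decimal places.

shape1 = 0.787, shape2 = 2.791

Var = (CV·μ)² = (0.88×0.22)² = 0.037481.
shape1+shape2 = μ(1−μ)/Var − 1 = 0.1716/0.037481 − 1 = 3.5783.
Thus shape1 = 0.22·3.5783 = 0.787 and shape2 = 0.78·3.5783 = 2.791.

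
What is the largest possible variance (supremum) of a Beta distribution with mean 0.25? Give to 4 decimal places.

0.1875

Var = μ(1−μ)/(α+β+1), which approaches μ(1−μ) as α+β → 0.
So the supremum is μ(1−μ) = 0.25×0.75 = 0.1875.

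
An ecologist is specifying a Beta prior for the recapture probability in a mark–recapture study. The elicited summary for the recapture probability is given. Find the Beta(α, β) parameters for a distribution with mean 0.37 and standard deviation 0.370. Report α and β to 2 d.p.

α = 0.26, β = 0.44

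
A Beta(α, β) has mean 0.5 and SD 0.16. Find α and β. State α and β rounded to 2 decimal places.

α = 4.38, β = 4.38

σ² = 0.16² = 0.0256.
With s = α+β, Var = μ(1−μ)/(s+1), so s+1 = (0.5×0.5)/0.0256 = 9.7656 and s = 8.7656.
α = μs = 4.38, β = (1−μ)s = 4.38.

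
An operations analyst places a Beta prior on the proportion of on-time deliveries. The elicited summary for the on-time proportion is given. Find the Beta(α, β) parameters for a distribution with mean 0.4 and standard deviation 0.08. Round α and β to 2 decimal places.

First σ² = 0.0064. Setting α = μn, β = (1−μ)n with n = α+β,
μ(1−μ)/(n+1) = 0.0064 ⇒ n+1 = 0.24/0.0064 = 37.5000 ⇒ n = 36.5000.
Hence α = 0.4×36.5000 = 14.60, β = 0.6×36.5000 = 21.90.

α = 14.60, β = 21.90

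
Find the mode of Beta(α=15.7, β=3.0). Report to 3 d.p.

With α,β > 1, mode = (α−1)/(α+β−2) = 14.7/16.7 = 0.880.

0.880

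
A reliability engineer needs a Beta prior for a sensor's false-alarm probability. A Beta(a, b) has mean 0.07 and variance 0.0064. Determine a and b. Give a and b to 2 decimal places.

Write ν = a+b; then a = μν and Var = μ(1−μ)/(ν+1).
ν = μ(1−μ)/Var − 1 = 0.0651/0.0064 − 1 = 9.1719.
a = 0.07·9.1719 = 0.64, b = 0.93·9.1719 = 8.53.

a = 0.64, b = 8.53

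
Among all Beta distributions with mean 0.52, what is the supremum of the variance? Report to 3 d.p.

0.250

Var = μ(1−μ)/(α+β+1), which approaches μ(1−μ) as α+β → 0.
So the supremum is μ(1−μ) = 0.52×0.48 = 0.250.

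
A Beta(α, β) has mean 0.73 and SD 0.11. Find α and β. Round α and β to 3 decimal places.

σ² = 0.11² = 0.0121.
With s = α+β, Var = μ(1−μ)/(s+1), so s+1 = (0.73×0.27)/0.0121 = 16.2893 and s = 15.2893.
α = μs = 11.161, β = (1−μ)s = 4.128.

α = 11.161, β = 4.128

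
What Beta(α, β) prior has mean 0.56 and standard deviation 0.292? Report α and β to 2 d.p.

α = 1.06, β = 0.83

Variance = 0.292² = 0.085264. The moment-matching identity α+β = μ(1−μ)/Var − 1 gives
α+β = 0.2464/0.085264 − 1 = 1.8898, so α = μ·1.8898 = 1.06 and β = (1−μ)·1.8898 = 0.83.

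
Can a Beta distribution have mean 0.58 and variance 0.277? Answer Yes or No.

No

For any Beta, Var(X) < E[X]·(1−E[X]).
Here μ(1−μ) = 0.58×0.42 = 0.2436, and 0.277 ≥ 0.2436.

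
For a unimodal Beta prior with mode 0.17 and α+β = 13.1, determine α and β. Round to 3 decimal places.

Mode = (α−1)/(κ−2) with κ = α+β, so α−1 = 0.17·11.1 = 1.887.
α = 2.887; β = κ − α = 10.213.

α = 2.887, β = 10.213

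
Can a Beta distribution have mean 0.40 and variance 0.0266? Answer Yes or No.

Yes

The Beta variance bound is σ² < μ(1−μ).
Here μ(1−μ) = 0.40×0.60 = 0.2400, and 0.0266 < 0.2400.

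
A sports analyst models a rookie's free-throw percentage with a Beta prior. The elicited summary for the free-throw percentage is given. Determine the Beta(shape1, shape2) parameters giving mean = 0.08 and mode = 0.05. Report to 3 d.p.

Let s = shape1+shape2. Mean gives shape1 = μs = 0.08s; mode gives (shape1−1)/(s−2) = 0.05.
Substituting: 0.08s − 1 = 0.05(s−2) = 0.05s − 0.10, so 0.03s = 0.90 and s = 30.0000.
Then shape1 = 0.08×30.0000 = 2.400 and shape2 = s−shape1 = 27.600.

shape1 = 2.400, shape2 = 27.600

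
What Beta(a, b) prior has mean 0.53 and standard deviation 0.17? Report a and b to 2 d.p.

a = 4.04, b = 3.58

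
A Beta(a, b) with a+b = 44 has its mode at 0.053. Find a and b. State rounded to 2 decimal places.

a = 3.23, b = 40.77

Mode = (a−1)/(κ−2) with κ = a+b, so a−1 = 0.053·42 = 2.23.
a = 3.23; b = κ − a = 40.77.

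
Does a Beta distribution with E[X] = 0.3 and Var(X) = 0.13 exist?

The Beta variance bound is σ² < μ(1−μ).
Here μ(1−μ) = 0.3×0.7 = 0.21, and 0.13 < 0.21.

Yes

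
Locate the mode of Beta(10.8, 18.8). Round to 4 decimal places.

0.3551

With α,β > 1, mode = (α−1)/(α+β−2) = 9.8/27.6 = 0.3551.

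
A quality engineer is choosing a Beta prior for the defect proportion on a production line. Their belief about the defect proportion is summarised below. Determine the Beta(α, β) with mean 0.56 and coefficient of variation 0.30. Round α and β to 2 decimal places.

α = 4.33, β = 3.40

Var = (CV·μ)² = (0.30×0.56)² = 0.028224.
α+β = μ(1−μ)/Var − 1 = 0.2464/0.028224 − 1 = 7.7302.
Thus α = 0.56·7.7302 = 4.33 and β = 0.44·7.7302 = 3.40.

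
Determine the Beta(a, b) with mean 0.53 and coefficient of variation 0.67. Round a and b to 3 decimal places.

σ = CV·μ = 0.67×0.53 = 0.35510, so σ² = 0.126096.
s+1 = μ(1−μ)/σ² = 0.2491/0.126096 = 1.9755, so s = a+b = 0.9755.
a = μs = 0.517, b = (1−μ)s = 0.458.

a = 0.517, b = 0.458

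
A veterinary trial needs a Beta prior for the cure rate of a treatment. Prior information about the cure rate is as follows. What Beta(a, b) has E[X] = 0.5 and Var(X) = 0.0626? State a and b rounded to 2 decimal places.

a = 1.50, b = 1.50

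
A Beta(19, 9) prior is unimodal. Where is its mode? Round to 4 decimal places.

With α,β > 1, mode = (α−1)/(α+β−2) = 18/26 = 0.6923.

0.6923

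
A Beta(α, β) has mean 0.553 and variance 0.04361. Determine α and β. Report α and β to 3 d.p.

α = 2.582, β = 2.087

By moment matching, α+β = μ(1−μ)/σ² − 1 = (0.553·0.447)/0.04361 − 1 = 5.6682 − 1 = 4.6682.
Since α/(α+β) = μ, α = 0.553·4.6682 = 2.582 and β = 0.447·4.6682 = 2.087.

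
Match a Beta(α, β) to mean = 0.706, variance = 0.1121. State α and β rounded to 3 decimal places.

By moment matching, α+β = μ(1−μ)/σ² − 1 = (0.706·0.294)/0.1121 − 1 = 1.8516 − 1 = 0.8516.
Since α/(α+β) = μ, α = 0.706·0.8516 = 0.601 and β = 0.294·0.8516 = 0.250.

α = 0.601, β = 0.250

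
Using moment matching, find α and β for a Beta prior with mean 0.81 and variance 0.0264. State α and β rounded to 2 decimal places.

By moment matching, α+β = μ(1−μ)/σ² − 1 = (0.81·0.19)/0.0264 − 1 = 5.8295 − 1 = 4.8295.
Since α/(α+β) = μ, α = 0.81·4.8295 = 3.91 and β = 0.19·4.8295 = 0.92.

α = 3.91, β = 0.92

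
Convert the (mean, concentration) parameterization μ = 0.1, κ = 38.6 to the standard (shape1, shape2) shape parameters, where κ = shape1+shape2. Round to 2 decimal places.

shape1 = 3.86, shape2 = 34.74

Split κ in proportion μ : (1−μ): shape1 = 0.1·38.6 = 3.86, shape2 = 38.6 − 3.86 = 34.74.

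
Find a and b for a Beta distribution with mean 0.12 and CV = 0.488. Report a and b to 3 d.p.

a = 3.575, b = 26.218

σ = CV·μ = 0.488×0.12 = 0.05856, so σ² = 0.003429.
s+1 = μ(1−μ)/σ² = 0.1056/0.003429 = 30.7937, so s = a+b = 29.7937.
a = μs = 3.575, b = (1−μ)s = 26.218.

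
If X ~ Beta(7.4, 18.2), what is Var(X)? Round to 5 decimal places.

α+β = 25.6 and αβ = 134.68, so Var = αβ/[(α+β)²(α+β+1)] = 134.68/17432.576 = 0.00773.

0.00773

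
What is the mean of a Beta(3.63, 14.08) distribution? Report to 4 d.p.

0.2050

The Beta mean is α/(α+β) = 3.63/(3.63+14.08) = 0.2050.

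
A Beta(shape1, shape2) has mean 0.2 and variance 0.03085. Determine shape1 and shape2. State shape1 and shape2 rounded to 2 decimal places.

shape1 = 0.84, shape2 = 3.35

Write ν = shape1+shape2; then shape1 = μν and Var = μ(1−μ)/(ν+1).
ν = μ(1−μ)/Var − 1 = 0.16/0.03085 − 1 = 4.1864.
shape1 = 0.2·4.1864 = 0.84, shape2 = 0.8·4.1864 = 3.35.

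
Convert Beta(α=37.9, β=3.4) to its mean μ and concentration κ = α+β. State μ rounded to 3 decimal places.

κ = α+β = 37.9+3.4 = 41.3; μ = α/κ = 37.9/41.3 = 0.918.

μ = 0.918, κ = 41.3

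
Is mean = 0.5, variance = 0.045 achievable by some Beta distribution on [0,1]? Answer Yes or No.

Yes

For any Beta, Var(X) < E[X]·(1−E[X]).
Here μ(1−μ) = 0.5×0.5 = 0.25, and 0.045 < 0.25.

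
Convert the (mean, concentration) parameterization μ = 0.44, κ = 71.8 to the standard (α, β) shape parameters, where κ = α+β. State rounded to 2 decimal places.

Split κ in proportion μ : (1−μ): α = 0.44·71.8 = 31.59, β = 71.8 − 31.59 = 40.21.

α = 31.59, β = 40.21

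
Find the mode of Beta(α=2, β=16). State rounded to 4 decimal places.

0.0625

The density x^(α−1)(1−x)^(β−1) is maximised at (α−1)/(α+β−2) = 1/16 = 0.0625.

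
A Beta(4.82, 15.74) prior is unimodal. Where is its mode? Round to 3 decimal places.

The density x^(α−1)(1−x)^(β−1) is maximised at (α−1)/(α+β−2) = 3.82/18.56 = 0.206.

0.206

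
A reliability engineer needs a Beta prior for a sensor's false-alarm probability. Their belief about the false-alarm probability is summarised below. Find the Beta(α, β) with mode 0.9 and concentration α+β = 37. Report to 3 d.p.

For α,β>1 the mode is (α−1)/(α+β−2), so α = mode·(κ−2)+1 = 0.9×35+1 = 32.500.
And β = (1−mode)·(κ−2)+1 = 0.1×35+1 = 4.500.

α = 32.500, β = 4.500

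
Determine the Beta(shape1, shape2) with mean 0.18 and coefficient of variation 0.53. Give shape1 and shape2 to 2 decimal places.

Var = (CV·μ)² = (0.53×0.18)² = 0.009101.
shape1+shape2 = μ(1−μ)/Var − 1 = 0.1476/0.009101 − 1 = 15.2177.
Thus shape1 = 0.18·15.2177 = 2.74 and shape2 = 0.82·15.2177 = 12.48.

shape1 = 2.74, shape2 = 12.48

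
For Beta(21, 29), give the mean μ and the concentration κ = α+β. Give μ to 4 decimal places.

μ = 0.4200, κ = 50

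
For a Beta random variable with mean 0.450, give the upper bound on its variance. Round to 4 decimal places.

For fixed mean μ the Beta variance is μ(1−μ)/(α+β+1), increasing as α+β decreases.
Its least upper bound (not attained) is μ(1−μ) = 0.450·0.550 = 0.2475.

0.2475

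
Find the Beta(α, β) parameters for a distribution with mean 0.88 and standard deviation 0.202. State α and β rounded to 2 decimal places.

α = 1.40, β = 0.19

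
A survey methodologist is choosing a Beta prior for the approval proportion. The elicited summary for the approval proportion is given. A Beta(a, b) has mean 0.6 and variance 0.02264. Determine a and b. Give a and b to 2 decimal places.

a = 5.76, b = 3.84

By moment matching, a+b = μ(1−μ)/σ² − 1 = (0.6·0.4)/0.02264 − 1 = 10.6007 − 1 = 9.6007.
Since a/(a+b) = μ, a = 0.6·9.6007 = 5.76 and b = 0.4·9.6007 = 3.84.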